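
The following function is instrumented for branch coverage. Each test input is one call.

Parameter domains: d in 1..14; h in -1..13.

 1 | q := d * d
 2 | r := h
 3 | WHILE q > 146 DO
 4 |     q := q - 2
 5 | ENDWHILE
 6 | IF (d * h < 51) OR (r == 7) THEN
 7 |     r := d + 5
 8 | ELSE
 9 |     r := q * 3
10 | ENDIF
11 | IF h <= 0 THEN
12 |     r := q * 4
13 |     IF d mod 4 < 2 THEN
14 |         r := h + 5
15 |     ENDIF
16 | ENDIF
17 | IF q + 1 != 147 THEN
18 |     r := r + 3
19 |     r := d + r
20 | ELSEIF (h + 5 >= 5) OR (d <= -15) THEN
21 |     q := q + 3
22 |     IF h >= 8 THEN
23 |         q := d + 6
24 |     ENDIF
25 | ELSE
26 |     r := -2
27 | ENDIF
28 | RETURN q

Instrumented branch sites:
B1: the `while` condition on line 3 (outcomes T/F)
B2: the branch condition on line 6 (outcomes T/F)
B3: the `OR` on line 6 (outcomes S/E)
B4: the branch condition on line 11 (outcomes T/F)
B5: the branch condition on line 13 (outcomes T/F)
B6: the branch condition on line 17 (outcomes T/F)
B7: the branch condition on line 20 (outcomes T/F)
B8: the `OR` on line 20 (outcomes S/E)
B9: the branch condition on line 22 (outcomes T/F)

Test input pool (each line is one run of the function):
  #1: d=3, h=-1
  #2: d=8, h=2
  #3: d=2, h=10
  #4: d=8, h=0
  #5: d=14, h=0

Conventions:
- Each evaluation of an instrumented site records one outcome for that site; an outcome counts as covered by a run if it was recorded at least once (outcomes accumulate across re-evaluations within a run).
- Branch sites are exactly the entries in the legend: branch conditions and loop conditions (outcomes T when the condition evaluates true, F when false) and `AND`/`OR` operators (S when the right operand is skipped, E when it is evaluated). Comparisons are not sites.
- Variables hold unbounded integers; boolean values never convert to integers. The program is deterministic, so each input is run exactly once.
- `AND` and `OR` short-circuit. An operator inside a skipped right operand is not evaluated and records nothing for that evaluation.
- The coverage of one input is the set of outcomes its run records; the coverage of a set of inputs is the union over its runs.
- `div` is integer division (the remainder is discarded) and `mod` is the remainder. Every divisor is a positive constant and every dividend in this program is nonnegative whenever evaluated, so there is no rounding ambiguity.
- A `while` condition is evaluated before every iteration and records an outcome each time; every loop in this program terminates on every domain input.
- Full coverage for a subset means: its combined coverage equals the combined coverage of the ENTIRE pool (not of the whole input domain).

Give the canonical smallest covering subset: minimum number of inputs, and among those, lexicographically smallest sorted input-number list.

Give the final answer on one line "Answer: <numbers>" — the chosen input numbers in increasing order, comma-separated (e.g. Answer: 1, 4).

run #1 (d=3, h=-1) records B1=F, B2=T, B3=S, B4=T, B5=F, B6=T
run #2 (d=8, h=2) records B1=F, B2=T, B3=S, B4=F, B6=T
run #3 (d=2, h=10) records B1=F, B2=T, B3=S, B4=F, B6=T
run #4 (d=8, h=0) records B1=F, B2=T, B3=S, B4=T, B5=T, B6=T
run #5 (d=14, h=0) records B1=T, B1=F, B2=T, B3=S, B4=T, B5=F, B6=F, B7=T, B8=S, B9=F
pool-wide coverage (13 outcomes): B1=T, B1=F, B2=T, B3=S, B4=T, B4=F, B5=T, B5=F, B6=T, B6=F, B7=T, B8=S, B9=F
every size-1 subset falls short of the 13 outcomes (best: 10/13)
every size-2 subset falls short of the 13 outcomes (best: 12/13)
size 3: inputs {2, 4, 5} cover all 13 outcomes, and no lexicographically smaller subset of this size does

Answer: 2, 4, 5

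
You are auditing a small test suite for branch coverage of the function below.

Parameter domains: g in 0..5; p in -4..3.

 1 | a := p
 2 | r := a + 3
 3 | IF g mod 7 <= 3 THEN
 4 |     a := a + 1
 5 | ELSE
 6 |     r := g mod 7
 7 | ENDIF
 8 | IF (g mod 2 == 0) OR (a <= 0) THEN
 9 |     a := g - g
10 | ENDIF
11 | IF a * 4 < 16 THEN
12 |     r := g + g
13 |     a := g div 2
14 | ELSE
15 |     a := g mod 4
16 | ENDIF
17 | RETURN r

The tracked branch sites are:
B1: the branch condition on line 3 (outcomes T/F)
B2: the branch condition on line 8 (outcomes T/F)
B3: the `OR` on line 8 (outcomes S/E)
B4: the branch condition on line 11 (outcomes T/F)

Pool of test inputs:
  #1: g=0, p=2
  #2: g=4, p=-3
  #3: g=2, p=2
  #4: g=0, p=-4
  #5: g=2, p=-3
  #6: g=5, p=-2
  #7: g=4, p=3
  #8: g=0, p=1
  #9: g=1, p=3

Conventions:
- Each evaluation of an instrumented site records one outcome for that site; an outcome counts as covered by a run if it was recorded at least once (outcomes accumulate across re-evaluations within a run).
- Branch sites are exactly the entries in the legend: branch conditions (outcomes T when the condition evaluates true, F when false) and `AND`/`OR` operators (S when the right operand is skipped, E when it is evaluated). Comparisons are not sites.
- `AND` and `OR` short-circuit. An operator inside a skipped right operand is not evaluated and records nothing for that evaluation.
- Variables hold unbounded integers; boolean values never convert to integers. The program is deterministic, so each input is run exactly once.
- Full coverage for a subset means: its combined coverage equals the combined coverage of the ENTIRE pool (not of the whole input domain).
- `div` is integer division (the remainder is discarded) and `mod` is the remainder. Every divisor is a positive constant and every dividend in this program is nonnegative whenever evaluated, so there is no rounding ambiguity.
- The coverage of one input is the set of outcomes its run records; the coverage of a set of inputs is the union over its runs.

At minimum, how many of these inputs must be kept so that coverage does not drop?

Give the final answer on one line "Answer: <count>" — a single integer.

input #1 (g=0, p=2): events B1->T, B3->S, B2->T, B4->T; covers B1=T, B2=T, B3=S, B4=T
input #2 (g=4, p=-3): events B1->F, B3->S, B2->T, B4->T; covers B1=F, B2=T, B3=S, B4=T
input #3 (g=2, p=2): events B1->T, B3->S, B2->T, B4->T; covers B1=T, B2=T, B3=S, B4=T
input #4 (g=0, p=-4): events B1->T, B3->S, B2->T, B4->T; covers B1=T, B2=T, B3=S, B4=T
input #5 (g=2, p=-3): events B1->T, B3->S, B2->T, B4->T; covers B1=T, B2=T, B3=S, B4=T
input #6 (g=5, p=-2): events B1->F, B3->E, B2->T, B4->T; covers B1=F, B2=T, B3=E, B4=T
input #7 (g=4, p=3): events B1->F, B3->S, B2->T, B4->T; covers B1=F, B2=T, B3=S, B4=T
input #8 (g=0, p=1): events B1->T, B3->S, B2->T, B4->T; covers B1=T, B2=T, B3=S, B4=T
input #9 (g=1, p=3): events B1->T, B3->E, B2->F, B4->F; covers B1=T, B2=F, B3=E, B4=F
pool-wide coverage (8 outcomes): B1=T, B1=F, B2=T, B2=F, B3=S, B3=E, B4=T, B4=F
every size-1 subset falls short of the 8 outcomes (best: 4/8)
size 2: inputs {2, 9} cover all 8 outcomes, and no lexicographically smaller subset of this size does

Answer: 2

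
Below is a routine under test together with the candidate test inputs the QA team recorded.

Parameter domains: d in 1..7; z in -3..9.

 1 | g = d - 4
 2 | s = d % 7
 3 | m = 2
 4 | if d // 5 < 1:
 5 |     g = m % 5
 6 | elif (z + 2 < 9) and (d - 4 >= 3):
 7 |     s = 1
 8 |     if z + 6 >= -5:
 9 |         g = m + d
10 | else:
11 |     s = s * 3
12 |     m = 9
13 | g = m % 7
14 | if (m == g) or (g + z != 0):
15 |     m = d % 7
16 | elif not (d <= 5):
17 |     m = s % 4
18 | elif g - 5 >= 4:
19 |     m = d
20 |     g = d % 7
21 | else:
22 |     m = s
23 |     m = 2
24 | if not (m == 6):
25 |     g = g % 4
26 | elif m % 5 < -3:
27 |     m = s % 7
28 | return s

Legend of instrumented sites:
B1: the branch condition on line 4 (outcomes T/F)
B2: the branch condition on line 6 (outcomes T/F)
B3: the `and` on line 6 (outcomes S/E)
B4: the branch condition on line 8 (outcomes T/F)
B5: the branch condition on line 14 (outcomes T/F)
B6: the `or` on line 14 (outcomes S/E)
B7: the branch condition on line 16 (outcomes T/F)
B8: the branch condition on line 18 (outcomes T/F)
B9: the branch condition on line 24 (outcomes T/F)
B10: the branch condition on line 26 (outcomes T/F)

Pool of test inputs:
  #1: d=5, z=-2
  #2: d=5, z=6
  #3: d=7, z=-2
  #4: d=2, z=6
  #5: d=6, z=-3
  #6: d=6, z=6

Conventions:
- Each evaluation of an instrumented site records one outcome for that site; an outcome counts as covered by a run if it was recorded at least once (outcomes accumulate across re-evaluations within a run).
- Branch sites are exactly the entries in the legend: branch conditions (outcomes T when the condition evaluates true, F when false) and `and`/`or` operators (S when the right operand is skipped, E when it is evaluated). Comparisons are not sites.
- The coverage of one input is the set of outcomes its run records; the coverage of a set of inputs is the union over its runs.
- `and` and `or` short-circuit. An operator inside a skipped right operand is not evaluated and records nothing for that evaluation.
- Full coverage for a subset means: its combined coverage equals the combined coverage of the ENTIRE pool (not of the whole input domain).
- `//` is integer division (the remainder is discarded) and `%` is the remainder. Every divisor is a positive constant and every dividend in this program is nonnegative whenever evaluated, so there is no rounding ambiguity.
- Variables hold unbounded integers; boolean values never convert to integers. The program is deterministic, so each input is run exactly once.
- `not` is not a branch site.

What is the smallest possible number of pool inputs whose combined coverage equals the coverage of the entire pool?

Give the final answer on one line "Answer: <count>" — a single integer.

test 1 (d=5, z=-2) hits B1=F, B2=F, B3=E, B5=F, B6=E, B7=F, B8=F, B9=T
test 2 (d=5, z=6) hits B1=F, B2=F, B3=E, B5=T, B6=E, B9=T
test 3 (d=7, z=-2) hits B1=F, B2=T, B3=E, B4=T, B5=T, B6=S, B9=T
test 4 (d=2, z=6) hits B1=T, B5=T, B6=S, B9=T
test 5 (d=6, z=-3) hits B1=F, B2=F, B3=E, B5=T, B6=E, B9=F, B10=F
test 6 (d=6, z=6) hits B1=F, B2=F, B3=E, B5=T, B6=E, B9=F, B10=F
pool-wide coverage (15 outcomes): B1=T, B1=F, B2=T, B2=F, B3=E, B4=T, B5=T, B5=F, B6=S, B6=E, B7=F, B8=F, B9=T, B9=F, B10=F
checked all size-1 subsets: none covers 15 outcomes (max 8/15)
checked all size-2 subsets: none covers 15 outcomes (max 12/15)
checked all size-3 subsets: none covers 15 outcomes (max 14/15)
at size 4, {1, 3, 4, 5} reaches all 15 outcomes; every lexicographically earlier size-4 subset fails

Answer: 4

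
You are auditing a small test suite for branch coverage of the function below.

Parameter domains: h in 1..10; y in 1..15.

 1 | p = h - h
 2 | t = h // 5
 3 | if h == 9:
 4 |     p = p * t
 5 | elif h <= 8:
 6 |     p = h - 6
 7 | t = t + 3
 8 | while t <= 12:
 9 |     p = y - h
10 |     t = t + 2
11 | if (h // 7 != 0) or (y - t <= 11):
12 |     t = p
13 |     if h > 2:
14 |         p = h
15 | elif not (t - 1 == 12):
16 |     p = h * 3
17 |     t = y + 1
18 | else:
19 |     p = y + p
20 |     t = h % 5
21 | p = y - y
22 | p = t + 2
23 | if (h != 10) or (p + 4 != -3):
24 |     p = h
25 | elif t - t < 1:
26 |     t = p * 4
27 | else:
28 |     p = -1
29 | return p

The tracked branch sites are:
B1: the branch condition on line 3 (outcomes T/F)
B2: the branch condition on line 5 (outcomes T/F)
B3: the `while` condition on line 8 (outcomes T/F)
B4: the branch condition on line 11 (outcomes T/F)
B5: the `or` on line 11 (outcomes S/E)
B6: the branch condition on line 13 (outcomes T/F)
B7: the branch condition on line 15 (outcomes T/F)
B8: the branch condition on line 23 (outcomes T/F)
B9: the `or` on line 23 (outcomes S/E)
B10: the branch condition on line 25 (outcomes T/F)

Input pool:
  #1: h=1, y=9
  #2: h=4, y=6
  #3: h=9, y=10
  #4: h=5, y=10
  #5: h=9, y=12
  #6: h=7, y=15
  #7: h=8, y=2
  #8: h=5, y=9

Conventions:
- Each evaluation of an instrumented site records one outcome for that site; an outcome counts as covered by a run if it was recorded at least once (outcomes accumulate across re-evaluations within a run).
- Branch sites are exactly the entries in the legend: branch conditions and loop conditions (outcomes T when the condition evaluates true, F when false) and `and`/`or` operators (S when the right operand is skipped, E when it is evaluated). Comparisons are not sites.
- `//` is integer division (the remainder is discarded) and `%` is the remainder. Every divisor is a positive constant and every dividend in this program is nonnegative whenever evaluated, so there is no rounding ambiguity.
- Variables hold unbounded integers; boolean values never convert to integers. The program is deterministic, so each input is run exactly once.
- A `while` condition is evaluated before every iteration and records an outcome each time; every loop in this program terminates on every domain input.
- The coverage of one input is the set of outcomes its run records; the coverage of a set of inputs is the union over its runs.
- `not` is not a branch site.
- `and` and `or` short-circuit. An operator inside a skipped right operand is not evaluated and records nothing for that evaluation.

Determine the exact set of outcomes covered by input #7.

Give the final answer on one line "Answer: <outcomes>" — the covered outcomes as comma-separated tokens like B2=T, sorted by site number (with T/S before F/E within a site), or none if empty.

Simulating input #7 (h=8, y=2) step by step:
  B1->F, B2->T, B3->T, B3->T, B3->T, B3->T, B3->T, B3->F, B5->S, B4->T
  B6->T, B9->S, B8->T
distinct outcomes covered: B1=F, B2=T, B3=T, B3=F, B4=T, B5=S, B6=T, B8=T, B9=S

Answer: B1=F, B2=T, B3=T, B3=F, B4=T, B5=S, B6=T, B8=T, B9=S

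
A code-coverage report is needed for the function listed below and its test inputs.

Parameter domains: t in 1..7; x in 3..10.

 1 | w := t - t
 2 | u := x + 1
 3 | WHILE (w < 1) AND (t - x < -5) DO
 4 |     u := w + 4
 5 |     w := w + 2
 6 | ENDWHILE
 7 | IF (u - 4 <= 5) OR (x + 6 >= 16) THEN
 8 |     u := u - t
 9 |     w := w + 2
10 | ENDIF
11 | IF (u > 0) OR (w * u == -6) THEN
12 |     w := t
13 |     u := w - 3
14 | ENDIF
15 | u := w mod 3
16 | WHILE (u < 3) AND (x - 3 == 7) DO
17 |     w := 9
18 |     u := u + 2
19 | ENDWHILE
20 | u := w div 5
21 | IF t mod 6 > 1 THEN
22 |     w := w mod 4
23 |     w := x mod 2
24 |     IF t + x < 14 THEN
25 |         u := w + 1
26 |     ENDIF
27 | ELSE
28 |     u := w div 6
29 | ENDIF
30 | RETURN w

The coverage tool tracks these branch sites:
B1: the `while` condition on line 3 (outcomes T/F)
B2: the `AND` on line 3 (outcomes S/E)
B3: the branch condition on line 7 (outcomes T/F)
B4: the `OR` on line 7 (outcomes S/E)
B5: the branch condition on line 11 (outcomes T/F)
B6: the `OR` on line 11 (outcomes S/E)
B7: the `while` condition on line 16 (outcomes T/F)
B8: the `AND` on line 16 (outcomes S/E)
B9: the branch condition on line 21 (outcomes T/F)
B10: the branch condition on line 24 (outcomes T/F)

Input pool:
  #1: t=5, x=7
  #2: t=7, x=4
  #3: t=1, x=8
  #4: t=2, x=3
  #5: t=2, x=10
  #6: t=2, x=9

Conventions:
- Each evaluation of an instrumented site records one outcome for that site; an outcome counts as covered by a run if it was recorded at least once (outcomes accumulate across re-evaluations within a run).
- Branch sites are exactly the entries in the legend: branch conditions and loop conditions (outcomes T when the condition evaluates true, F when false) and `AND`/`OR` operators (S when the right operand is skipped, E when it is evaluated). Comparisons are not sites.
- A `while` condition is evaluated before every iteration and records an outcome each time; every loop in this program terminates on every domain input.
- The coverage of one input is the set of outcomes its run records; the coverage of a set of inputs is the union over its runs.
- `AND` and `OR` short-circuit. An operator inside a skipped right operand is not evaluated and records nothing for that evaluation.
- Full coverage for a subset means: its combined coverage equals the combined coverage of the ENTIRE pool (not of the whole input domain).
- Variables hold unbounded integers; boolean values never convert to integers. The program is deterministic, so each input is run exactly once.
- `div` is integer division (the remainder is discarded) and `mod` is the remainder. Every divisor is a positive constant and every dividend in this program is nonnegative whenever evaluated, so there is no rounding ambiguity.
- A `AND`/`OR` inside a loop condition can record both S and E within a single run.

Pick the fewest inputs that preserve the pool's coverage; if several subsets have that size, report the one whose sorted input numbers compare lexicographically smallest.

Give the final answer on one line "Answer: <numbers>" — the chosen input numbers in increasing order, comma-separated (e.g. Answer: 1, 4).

input #1, t=5, x=7: outcomes B1=F, B2=E, B3=T, B4=S, B5=T, B6=S, B7=F, B8=E, B9=T, B10=T
input #2, t=7, x=4: outcomes B1=F, B2=E, B3=T, B4=S, B5=F, B6=E, B7=F, B8=E, B9=F
input #3, t=1, x=8: outcomes B1=T, B1=F, B2=S, B2=E, B3=T, B4=S, B5=T, B6=S, B7=F, B8=E, B9=F
input #4, t=2, x=3: outcomes B1=F, B2=E, B3=T, B4=S, B5=T, B6=S, B7=F, B8=E, B9=T, B10=T
input #5, t=2, x=10: outcomes B1=T, B1=F, B2=S, B2=E, B3=T, B4=S, B5=T, B6=S, B7=T, B7=F, B8=S, B8=E, B9=T, B10=T
input #6, t=2, x=9: outcomes B1=T, B1=F, B2=S, B2=E, B3=T, B4=S, B5=T, B6=S, B7=F, B8=E, B9=T, B10=T
the full pool covers 17 outcomes: B1=T, B1=F, B2=S, B2=E, B3=T, B4=S, B5=T, B5=F, B6=S, B6=E, B7=T, B7=F, B8=S, B8=E, B9=T, B9=F, B10=T
no size-1 subset reaches all 17 outcomes (best union: 14/17)
size 2: inputs {2, 5} cover all 17 outcomes, and no lexicographically smaller subset of this size does

Answer: 2, 5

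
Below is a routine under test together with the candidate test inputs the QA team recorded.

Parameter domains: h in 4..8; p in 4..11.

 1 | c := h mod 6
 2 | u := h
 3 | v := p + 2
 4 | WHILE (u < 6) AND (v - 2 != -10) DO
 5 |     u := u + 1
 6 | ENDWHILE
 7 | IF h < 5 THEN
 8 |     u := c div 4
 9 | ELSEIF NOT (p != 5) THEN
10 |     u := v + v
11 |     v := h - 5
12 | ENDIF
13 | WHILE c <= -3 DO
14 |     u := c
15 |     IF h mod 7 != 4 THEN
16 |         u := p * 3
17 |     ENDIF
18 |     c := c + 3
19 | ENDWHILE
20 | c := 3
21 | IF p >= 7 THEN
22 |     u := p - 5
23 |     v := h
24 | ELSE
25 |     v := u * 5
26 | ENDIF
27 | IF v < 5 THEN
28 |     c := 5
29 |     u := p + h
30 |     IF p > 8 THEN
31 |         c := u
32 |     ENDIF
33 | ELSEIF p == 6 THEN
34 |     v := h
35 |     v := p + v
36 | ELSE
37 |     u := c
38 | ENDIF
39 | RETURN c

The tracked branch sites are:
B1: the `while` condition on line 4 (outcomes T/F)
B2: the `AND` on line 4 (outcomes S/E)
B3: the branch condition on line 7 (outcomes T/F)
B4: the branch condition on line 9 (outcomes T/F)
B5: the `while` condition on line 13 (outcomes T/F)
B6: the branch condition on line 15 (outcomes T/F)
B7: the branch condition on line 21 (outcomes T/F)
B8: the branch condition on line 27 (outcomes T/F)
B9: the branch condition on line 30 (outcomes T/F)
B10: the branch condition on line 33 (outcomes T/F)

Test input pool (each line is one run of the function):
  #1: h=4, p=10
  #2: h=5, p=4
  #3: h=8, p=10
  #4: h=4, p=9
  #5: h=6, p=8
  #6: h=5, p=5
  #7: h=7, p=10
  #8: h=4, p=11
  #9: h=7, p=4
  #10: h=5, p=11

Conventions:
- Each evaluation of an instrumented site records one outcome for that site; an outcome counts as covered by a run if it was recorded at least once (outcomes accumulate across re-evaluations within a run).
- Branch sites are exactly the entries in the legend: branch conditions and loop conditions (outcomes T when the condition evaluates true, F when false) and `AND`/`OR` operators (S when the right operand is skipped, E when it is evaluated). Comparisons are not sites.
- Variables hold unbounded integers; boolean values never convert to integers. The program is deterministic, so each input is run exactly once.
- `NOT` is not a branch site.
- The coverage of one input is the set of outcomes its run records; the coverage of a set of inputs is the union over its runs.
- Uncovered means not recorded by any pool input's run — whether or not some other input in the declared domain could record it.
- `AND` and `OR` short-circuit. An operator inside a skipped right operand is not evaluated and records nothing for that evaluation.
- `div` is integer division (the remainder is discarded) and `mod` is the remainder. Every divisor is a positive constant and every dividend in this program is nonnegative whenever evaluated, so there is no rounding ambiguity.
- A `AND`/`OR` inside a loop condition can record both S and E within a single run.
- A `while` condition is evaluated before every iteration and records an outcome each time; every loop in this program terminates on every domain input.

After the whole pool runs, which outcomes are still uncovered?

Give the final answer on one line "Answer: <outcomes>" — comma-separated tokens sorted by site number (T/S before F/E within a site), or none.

#1 (h=4, p=10) -> B2->E, B1->T, B2->E, B1->T, B2->S, B1->F, B3->T, B5->F, B7->T, B8->T, B9->T; covered: B1=T, B1=F, B2=S, B2=E, B3=T, B5=F, B7=T, B8=T, B9=T
#2 (h=5, p=4) -> B2->E, B1->T, B2->S, B1->F, B3->F, B4->F, B5->F, B7->F, B8->F, B10->F; covered: B1=T, B1=F, B2=S, B2=E, B3=F, B4=F, B5=F, B7=F, B8=F, B10=F
#3 (h=8, p=10) -> B2->S, B1->F, B3->F, B4->F, B5->F, B7->T, B8->F, B10->F; covered: B1=F, B2=S, B3=F, B4=F, B5=F, B7=T, B8=F, B10=F
#4 (h=4, p=9) -> B2->E, B1->T, B2->E, B1->T, B2->S, B1->F, B3->T, B5->F, B7->T, B8->T, B9->T; covered: B1=T, B1=F, B2=S, B2=E, B3=T, B5=F, B7=T, B8=T, B9=T
#5 (h=6, p=8) -> B2->S, B1->F, B3->F, B4->F, B5->F, B7->T, B8->F, B10->F; covered: B1=F, B2=S, B3=F, B4=F, B5=F, B7=T, B8=F, B10=F
#6 (h=5, p=5) -> B2->E, B1->T, B2->S, B1->F, B3->F, B4->T, B5->F, B7->F, B8->F, B10->F; covered: B1=T, B1=F, B2=S, B2=E, B3=F, B4=T, B5=F, B7=F, B8=F, B10=F
#7 (h=7, p=10) -> B2->S, B1->F, B3->F, B4->F, B5->F, B7->T, B8->F, B10->F; covered: B1=F, B2=S, B3=F, B4=F, B5=F, B7=T, B8=F, B10=F
#8 (h=4, p=11) -> B2->E, B1->T, B2->E, B1->T, B2->S, B1->F, B3->T, B5->F, B7->T, B8->T, B9->T; covered: B1=T, B1=F, B2=S, B2=E, B3=T, B5=F, B7=T, B8=T, B9=T
#9 (h=7, p=4) -> B2->S, B1->F, B3->F, B4->F, B5->F, B7->F, B8->F, B10->F; covered: B1=F, B2=S, B3=F, B4=F, B5=F, B7=F, B8=F, B10=F
#10 (h=5, p=11) -> B2->E, B1->T, B2->S, B1->F, B3->F, B4->F, B5->F, B7->T, B8->F, B10->F; covered: B1=T, B1=F, B2=S, B2=E, B3=F, B4=F, B5=F, B7=T, B8=F, B10=F
union over the pool: B1=T, B1=F, B2=S, B2=E, B3=T, B3=F, B4=T, B4=F, B5=F, B7=T, B7=F, B8=T, B8=F, B9=T, B10=F
uncovered (5 of 20): B5=T, B6=T, B6=F, B9=F, B10=T

Answer: B5=T, B6=T, B6=F, B9=F, B10=T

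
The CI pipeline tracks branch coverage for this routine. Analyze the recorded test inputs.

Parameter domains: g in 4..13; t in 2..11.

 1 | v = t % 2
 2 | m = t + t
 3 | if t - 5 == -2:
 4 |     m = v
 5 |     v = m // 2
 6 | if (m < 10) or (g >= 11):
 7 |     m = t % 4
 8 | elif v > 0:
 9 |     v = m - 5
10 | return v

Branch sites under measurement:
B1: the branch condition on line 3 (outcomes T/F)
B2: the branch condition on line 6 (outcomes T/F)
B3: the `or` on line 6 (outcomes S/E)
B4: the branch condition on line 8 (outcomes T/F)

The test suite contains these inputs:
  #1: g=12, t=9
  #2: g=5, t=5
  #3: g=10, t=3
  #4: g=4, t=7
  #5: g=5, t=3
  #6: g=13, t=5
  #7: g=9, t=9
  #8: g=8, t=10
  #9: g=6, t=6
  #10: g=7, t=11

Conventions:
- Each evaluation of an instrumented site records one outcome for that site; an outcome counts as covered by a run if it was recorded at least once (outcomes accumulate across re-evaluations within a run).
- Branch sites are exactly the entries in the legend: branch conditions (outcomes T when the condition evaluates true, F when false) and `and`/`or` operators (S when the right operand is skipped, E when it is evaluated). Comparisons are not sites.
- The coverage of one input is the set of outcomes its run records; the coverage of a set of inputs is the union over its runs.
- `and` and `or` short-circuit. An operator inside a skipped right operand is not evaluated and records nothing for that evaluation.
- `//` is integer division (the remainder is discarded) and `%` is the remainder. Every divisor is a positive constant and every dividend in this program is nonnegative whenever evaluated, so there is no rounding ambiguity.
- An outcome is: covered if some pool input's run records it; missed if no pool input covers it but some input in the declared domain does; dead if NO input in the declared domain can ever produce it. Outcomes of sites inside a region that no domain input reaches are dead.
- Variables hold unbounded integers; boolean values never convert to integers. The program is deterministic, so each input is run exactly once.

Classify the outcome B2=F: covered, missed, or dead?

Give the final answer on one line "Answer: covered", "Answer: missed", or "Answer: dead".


B2=F is recorded by pool input(s) 2, 4, 7, 8, 9, 10 -> covered
Answer: covered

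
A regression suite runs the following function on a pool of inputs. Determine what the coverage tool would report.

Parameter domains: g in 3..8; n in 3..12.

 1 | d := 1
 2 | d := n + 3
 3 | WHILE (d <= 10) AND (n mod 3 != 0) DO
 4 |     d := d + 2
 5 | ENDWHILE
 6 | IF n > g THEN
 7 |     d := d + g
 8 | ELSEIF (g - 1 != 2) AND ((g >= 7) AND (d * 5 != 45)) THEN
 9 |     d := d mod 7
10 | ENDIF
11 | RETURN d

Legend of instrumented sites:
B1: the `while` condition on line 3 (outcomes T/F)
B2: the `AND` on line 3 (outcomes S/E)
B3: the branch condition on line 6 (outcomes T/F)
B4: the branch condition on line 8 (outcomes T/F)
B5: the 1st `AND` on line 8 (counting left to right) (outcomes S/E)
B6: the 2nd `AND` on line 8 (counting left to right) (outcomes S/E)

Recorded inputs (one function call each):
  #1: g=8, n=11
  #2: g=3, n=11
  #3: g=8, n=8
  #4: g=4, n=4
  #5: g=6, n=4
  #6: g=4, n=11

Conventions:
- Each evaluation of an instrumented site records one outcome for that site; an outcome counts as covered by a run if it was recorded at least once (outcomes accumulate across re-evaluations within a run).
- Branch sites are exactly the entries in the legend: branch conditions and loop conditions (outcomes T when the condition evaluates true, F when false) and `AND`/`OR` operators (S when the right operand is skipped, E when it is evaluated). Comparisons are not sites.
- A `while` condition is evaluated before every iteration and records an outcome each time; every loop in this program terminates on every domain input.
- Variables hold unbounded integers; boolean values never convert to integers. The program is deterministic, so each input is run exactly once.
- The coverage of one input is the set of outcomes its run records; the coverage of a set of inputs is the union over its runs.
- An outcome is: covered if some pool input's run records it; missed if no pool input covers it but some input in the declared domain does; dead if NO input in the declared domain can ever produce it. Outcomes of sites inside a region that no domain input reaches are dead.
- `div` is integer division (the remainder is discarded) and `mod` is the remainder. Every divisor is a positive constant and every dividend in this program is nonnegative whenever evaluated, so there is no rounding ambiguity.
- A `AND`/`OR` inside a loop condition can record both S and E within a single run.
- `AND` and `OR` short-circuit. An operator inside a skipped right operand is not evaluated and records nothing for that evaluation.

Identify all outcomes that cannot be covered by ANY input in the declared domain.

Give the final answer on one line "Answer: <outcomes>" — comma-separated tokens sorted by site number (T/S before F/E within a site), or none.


checking every outcome against all 60 domain inputs:
  reachable outcomes have witnesses, e.g. B1=T (e.g. g=3, n=4), B1=F (e.g. g=3, n=3), B2=S (e.g. g=3, n=4), B2=E (e.g. g=3, n=3)
Answer: none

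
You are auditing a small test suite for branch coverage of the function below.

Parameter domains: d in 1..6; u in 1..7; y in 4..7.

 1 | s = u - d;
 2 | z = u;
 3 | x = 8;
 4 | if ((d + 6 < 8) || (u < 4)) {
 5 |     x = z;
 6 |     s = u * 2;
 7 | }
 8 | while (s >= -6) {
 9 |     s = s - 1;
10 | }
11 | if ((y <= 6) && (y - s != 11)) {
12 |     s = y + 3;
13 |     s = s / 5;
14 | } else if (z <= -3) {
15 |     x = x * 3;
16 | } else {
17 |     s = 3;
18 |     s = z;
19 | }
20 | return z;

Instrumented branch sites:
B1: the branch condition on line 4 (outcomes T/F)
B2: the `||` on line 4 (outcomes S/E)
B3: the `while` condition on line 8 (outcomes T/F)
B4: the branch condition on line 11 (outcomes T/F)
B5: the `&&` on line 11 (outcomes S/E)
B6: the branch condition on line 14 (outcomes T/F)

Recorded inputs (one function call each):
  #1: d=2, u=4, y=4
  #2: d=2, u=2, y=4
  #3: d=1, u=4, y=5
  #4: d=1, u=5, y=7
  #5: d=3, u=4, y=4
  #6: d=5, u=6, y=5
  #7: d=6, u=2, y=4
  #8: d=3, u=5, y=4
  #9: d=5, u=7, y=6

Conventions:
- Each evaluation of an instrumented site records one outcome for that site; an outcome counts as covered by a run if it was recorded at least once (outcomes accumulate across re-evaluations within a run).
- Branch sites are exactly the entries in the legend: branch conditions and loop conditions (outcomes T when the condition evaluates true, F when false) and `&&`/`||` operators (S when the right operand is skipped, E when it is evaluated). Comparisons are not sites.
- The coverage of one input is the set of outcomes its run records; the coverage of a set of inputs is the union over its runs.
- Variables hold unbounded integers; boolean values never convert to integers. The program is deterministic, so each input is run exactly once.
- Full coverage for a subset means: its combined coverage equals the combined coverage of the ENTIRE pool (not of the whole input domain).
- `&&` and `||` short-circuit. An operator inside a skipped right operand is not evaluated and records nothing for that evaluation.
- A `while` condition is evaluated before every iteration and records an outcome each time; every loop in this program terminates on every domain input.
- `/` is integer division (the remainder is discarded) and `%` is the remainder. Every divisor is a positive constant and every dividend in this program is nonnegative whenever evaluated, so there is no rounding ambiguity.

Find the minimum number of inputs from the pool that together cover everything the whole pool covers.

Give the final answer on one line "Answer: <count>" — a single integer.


#1 (d=2, u=4, y=4) -> B2->E, B1->F, B3->T, B3->T, B3->T, B3->T, B3->T, B3->T, B3->T, B3->T, B3->T, B3->F, B5->E, B4->F, ...; covered: B1=F, B2=E, B3=T, B3=F, B4=F, B5=E, B6=F
#2 (d=2, u=2, y=4) -> B2->E, B1->T, B3->T, B3->T, B3->T, B3->T, B3->T, B3->T, B3->T, B3->T, B3->T, B3->T, B3->T, B3->F, ...; covered: B1=T, B2=E, B3=T, B3=F, B4=F, B5=E, B6=F
#3 (d=1, u=4, y=5) -> B2->S, B1->T, B3->T, B3->T, B3->T, B3->T, B3->T, B3->T, B3->T, B3->T, B3->T, B3->T, B3->T, B3->T, ...; covered: B1=T, B2=S, B3=T, B3=F, B4=T, B5=E
#4 (d=1, u=5, y=7) -> B2->S, B1->T, B3->T, B3->T, B3->T, B3->T, B3->T, B3->T, B3->T, B3->T, B3->T, B3->T, B3->T, B3->T, ...; covered: B1=T, B2=S, B3=T, B3=F, B4=F, B5=S, B6=F
#5 (d=3, u=4, y=4) -> B2->E, B1->F, B3->T, B3->T, B3->T, B3->T, B3->T, B3->T, B3->T, B3->T, B3->F, B5->E, B4->F, B6->F; covered: B1=F, B2=E, B3=T, B3=F, B4=F, B5=E, B6=F
#6 (d=5, u=6, y=5) -> B2->E, B1->F, B3->T, B3->T, B3->T, B3->T, B3->T, B3->T, B3->T, B3->T, B3->F, B5->E, B4->T; covered: B1=F, B2=E, B3=T, B3=F, B4=T, B5=E
#7 (d=6, u=2, y=4) -> B2->E, B1->T, B3->T, B3->T, B3->T, B3->T, B3->T, B3->T, B3->T, B3->T, B3->T, B3->T, B3->T, B3->F, ...; covered: B1=T, B2=E, B3=T, B3=F, B4=F, B5=E, B6=F
#8 (d=3, u=5, y=4) -> B2->E, B1->F, B3->T, B3->T, B3->T, B3->T, B3->T, B3->T, B3->T, B3->T, B3->T, B3->F, B5->E, B4->F, ...; covered: B1=F, B2=E, B3=T, B3=F, B4=F, B5=E, B6=F
#9 (d=5, u=7, y=6) -> B2->E, B1->F, B3->T, B3->T, B3->T, B3->T, B3->T, B3->T, B3->T, B3->T, B3->T, B3->F, B5->E, B4->T; covered: B1=F, B2=E, B3=T, B3=F, B4=T, B5=E
union over all inputs: B1=T, B1=F, B2=S, B2=E, B3=T, B3=F, B4=T, B4=F, B5=S, B5=E, B6=F (11 outcomes)
no size-1 subset reaches all 11 outcomes (best union: 7/11)
size 2: inputs {4, 6} cover all 11 outcomes, and no lexicographically smaller subset of this size does
Answer: 2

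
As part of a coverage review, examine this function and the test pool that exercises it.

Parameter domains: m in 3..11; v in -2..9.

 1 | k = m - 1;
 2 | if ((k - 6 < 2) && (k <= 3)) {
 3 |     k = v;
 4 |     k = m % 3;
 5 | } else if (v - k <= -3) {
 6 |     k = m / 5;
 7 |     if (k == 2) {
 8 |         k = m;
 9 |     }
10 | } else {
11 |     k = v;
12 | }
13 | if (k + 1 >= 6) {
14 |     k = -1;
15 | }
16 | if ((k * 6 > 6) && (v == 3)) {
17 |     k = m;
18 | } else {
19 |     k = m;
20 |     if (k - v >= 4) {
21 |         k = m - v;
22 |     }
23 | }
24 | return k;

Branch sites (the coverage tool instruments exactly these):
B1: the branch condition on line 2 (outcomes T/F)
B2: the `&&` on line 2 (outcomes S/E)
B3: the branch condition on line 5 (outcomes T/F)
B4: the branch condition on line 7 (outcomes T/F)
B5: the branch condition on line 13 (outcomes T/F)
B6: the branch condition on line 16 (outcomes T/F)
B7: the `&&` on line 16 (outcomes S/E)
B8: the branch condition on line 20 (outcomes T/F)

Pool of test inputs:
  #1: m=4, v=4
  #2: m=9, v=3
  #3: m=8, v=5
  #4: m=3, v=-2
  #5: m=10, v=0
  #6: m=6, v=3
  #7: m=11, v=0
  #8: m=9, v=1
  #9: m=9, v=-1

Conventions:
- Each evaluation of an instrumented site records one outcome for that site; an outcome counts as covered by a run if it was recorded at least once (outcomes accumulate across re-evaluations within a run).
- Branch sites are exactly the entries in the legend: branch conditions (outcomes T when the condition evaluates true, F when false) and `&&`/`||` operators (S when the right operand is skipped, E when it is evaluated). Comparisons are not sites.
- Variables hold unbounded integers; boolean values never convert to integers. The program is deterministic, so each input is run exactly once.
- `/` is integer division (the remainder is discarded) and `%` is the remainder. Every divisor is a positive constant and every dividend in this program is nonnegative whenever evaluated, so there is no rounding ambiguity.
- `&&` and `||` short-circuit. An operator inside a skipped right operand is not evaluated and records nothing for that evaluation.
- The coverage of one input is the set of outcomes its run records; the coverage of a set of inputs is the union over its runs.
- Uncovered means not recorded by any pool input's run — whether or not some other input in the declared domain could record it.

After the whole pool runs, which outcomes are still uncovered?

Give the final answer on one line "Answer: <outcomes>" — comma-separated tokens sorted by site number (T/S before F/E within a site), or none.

#1 (m=4, v=4) -> covered: B1=T, B2=E, B5=F, B6=F, B7=S, B8=F
#2 (m=9, v=3) -> covered: B1=F, B2=S, B3=T, B4=F, B5=F, B6=F, B7=S, B8=T
#3 (m=8, v=5) -> covered: B1=F, B2=E, B3=F, B5=T, B6=F, B7=S, B8=F
#4 (m=3, v=-2) -> covered: B1=T, B2=E, B5=F, B6=F, B7=S, B8=T
#5 (m=10, v=0) -> covered: B1=F, B2=S, B3=T, B4=T, B5=T, B6=F, B7=S, B8=T
#6 (m=6, v=3) -> covered: B1=F, B2=E, B3=F, B5=F, B6=T, B7=E
#7 (m=11, v=0) -> covered: B1=F, B2=S, B3=T, B4=T, B5=T, B6=F, B7=S, B8=T
#8 (m=9, v=1) -> covered: B1=F, B2=S, B3=T, B4=F, B5=F, B6=F, B7=S, B8=T
#9 (m=9, v=-1) -> covered: B1=F, B2=S, B3=T, B4=F, B5=F, B6=F, B7=S, B8=T
union over the pool: B1=T, B1=F, B2=S, B2=E, B3=T, B3=F, B4=T, B4=F, B5=T, B5=F, B6=T, B6=F, B7=S, B7=E, B8=T, B8=F
uncovered (0 of 16): none

Answer: none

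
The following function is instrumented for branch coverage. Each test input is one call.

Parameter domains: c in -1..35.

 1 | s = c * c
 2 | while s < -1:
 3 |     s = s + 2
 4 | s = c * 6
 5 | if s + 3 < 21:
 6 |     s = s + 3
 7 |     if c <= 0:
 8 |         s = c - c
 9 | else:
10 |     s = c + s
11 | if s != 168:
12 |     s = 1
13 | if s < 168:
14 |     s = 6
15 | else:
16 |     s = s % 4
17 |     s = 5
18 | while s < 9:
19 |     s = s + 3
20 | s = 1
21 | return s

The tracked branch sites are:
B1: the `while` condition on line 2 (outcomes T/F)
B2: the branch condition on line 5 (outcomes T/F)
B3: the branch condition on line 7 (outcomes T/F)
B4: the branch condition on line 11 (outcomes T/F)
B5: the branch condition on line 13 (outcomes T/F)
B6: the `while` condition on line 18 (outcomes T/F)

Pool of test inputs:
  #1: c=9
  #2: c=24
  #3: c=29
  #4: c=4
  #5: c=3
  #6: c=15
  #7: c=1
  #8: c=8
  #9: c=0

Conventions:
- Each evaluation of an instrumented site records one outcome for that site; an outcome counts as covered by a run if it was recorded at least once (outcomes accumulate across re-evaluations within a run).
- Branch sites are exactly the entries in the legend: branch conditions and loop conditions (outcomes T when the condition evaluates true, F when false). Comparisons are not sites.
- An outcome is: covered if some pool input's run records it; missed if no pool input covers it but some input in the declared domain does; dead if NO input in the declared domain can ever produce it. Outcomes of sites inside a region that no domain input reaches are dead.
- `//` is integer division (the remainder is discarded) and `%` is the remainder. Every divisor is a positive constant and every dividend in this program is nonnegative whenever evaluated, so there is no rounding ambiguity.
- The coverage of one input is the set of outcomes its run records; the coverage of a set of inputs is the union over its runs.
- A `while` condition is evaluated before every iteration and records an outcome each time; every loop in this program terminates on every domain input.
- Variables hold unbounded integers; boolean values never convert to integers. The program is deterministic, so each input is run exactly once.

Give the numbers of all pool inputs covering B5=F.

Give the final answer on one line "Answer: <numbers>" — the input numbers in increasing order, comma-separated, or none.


input #1 (c=9): never hits B5=F
input #2 (c=24): hits B5=F
input #3 (c=29): never hits B5=F
input #4 (c=4): never hits B5=F
input #5 (c=3): never hits B5=F
input #6 (c=15): never hits B5=F
input #7 (c=1): never hits B5=F
input #8 (c=8): never hits B5=F
input #9 (c=0): never hits B5=F
Answer: 2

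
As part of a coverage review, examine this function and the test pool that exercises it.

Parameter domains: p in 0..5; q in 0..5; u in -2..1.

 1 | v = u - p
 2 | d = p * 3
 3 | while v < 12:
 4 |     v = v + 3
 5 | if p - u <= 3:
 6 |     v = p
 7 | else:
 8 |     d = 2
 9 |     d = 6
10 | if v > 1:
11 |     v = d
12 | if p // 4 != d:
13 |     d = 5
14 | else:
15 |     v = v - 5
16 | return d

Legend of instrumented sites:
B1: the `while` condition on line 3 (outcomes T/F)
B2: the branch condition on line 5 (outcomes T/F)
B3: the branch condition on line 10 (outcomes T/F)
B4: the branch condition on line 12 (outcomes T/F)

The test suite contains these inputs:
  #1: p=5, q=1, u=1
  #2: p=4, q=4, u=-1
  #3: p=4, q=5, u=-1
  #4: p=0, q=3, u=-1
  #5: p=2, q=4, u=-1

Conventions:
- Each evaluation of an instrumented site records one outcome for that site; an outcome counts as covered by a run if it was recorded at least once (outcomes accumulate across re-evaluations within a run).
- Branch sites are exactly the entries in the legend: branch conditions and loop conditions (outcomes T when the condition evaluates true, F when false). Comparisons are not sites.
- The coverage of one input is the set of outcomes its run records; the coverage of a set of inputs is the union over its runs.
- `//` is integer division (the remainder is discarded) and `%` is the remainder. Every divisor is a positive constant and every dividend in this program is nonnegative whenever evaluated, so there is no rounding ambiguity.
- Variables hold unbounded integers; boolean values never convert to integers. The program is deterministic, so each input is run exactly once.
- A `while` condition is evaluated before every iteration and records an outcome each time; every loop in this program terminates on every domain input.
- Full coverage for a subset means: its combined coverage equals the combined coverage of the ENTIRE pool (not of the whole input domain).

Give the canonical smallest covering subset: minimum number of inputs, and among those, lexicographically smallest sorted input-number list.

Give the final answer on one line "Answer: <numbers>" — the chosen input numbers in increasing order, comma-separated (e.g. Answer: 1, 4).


test 1 (p=5, q=1, u=1) fires B1->T, B1->T, B1->T, B1->T, B1->T, B1->T, B1->F, B2->F, B3->T, B4->T; hits B1=T, B1=F, B2=F, B3=T, B4=T
test 2 (p=4, q=4, u=-1) fires B1->T, B1->T, B1->T, B1->T, B1->T, B1->T, B1->F, B2->F, B3->T, B4->T; hits B1=T, B1=F, B2=F, B3=T, B4=T
test 3 (p=4, q=5, u=-1) fires B1->T, B1->T, B1->T, B1->T, B1->T, B1->T, B1->F, B2->F, B3->T, B4->T; hits B1=T, B1=F, B2=F, B3=T, B4=T
test 4 (p=0, q=3, u=-1) fires B1->T, B1->T, B1->T, B1->T, B1->T, B1->F, B2->T, B3->F, B4->F; hits B1=T, B1=F, B2=T, B3=F, B4=F
test 5 (p=2, q=4, u=-1) fires B1->T, B1->T, B1->T, B1->T, B1->T, B1->F, B2->T, B3->T, B4->T; hits B1=T, B1=F, B2=T, B3=T, B4=T
together the pool reaches 8 outcomes: B1=T, B1=F, B2=T, B2=F, B3=T, B3=F, B4=T, B4=F
no size-1 subset reaches all 8 outcomes (best union: 5/8)
the canonical winner is {1, 4}: size 2, full 8-outcome coverage, earliest index list among size-2 covers
Answer: 1, 4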